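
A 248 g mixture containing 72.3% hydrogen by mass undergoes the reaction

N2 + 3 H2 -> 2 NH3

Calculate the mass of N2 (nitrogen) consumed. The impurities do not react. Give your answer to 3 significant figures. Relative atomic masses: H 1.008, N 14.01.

Mass of pure H2 = 248 g × 0.723 = 179.3 g.
M(H2) = 2(1.008) = 2.016 g/mol.
M(N2) = 2(14.01) = 28.02 g/mol.
n(H2) = 179.3 g / 2.016 g/mol = 88.94 mol.
From the equation the H2:N2 mole ratio is 3:1, so n(N2) = 88.94 × 1/3 = 29.65 mol.
Mass of N2 = 29.65 mol × 28.02 g/mol = 830.7 g.

831 g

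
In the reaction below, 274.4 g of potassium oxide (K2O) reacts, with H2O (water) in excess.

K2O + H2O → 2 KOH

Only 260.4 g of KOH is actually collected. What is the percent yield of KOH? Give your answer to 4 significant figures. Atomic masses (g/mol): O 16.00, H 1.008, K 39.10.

M(K2O) = 2(39.10) + 16.00 = 94.20 g/mol.
M(KOH) = 39.10 + 16.00 + 1.008 = 56.108 g/mol.
n(K2O) = 274.40 g / 94.20 g/mol = 2.9130 mol.
From the equation the K2O:KOH mole ratio is 1:2, so n(KOH) = 2.9130 × 2/1 = 5.8259 mol.
Mass of KOH = 5.8259 mol × 56.108 g/mol = 326.88 g.
This is the theoretical yield. Percent yield = 260.4 g / 326.88 g × 100% = 79.662%.

79.66 %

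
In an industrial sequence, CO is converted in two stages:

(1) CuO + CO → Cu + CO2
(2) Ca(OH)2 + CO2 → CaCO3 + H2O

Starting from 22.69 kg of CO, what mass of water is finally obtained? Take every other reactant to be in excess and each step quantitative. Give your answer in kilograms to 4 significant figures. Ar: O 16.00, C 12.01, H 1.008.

M(CO) = 12.01 + 16.00 = 28.01 g/mol.
M(H2O) = 2(1.008) + 16.00 = 18.016 g/mol.
22.69 kg = 22690 g.
n(CO) = 22690 / 28.01 = 810.07 mol.
Step 1 gives a 1:1 ratio of CO to CO2, so n(CO2) = 810.07 mol.
In step 2 the CO2:H2O ratio is 1:1, so n(H2O) = 810.07 mol.
Mass of H2O = 810.07 × 18.016 = 14594 g = 14.59 kg.

14.59 kg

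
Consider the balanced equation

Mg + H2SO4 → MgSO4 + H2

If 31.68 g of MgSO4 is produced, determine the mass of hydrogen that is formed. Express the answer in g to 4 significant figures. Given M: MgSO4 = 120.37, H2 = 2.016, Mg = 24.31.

0.5306 g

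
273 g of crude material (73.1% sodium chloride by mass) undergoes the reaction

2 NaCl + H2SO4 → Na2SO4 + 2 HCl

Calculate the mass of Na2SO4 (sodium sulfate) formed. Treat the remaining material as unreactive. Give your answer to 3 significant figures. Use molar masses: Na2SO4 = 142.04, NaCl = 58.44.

243 g

Mass of pure NaCl = 273 g × 0.731 = 199.6 g.
n(NaCl) = 199.6 g / 58.44 g/mol = 3.415 mol.
From the equation the NaCl:Na2SO4 mole ratio is 2:1, so n(Na2SO4) = 3.415 × 1/2 = 1.707 mol.
Mass of Na2SO4 = 1.707 mol × 142.04 g/mol = 242.5 g.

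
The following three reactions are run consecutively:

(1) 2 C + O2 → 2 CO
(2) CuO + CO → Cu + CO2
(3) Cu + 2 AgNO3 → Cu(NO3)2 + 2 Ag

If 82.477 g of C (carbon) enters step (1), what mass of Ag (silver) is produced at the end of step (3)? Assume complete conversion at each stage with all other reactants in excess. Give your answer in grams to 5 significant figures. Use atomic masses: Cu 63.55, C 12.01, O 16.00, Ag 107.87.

1481.6 g

M(C) = 12.01 g/mol.
M(Ag) = 107.87 g/mol.
n(C) = 82.477 / 12.01 = 6.86736 mol.
Reaction (1): C→CO ratio 2:2 ⇒ n(CO) = 6.86736 mol.
Reaction (2): CO→Cu ratio 1:1 ⇒ n(Cu) = 6.86736 mol.
Reaction (3): Cu→Ag ratio 1:2 ⇒ n(Ag) = 13.7347 mol.
Mass of Ag = 13.7347 × 107.87 = 1481.56 g.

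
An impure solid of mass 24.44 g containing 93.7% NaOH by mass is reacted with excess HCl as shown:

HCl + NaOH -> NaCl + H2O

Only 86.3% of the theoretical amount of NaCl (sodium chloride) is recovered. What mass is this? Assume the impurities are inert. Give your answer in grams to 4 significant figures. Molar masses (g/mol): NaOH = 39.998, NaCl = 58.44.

Pure NaOH available = 24.44 g × 0.937 = 22.900 g.
n(NaOH) = 22.900 g / 39.998 g/mol = 0.57254 mol.
From the equation the NaOH:NaCl mole ratio is 1:1, so n(NaCl) = 0.57254 × 1/1 = 0.57254 mol.
Mass of NaCl = 0.57254 mol × 58.44 g/mol = 33.459 g.
Actual mass collected = 33.459 g × 0.863 = 28.875 g.

28.88 g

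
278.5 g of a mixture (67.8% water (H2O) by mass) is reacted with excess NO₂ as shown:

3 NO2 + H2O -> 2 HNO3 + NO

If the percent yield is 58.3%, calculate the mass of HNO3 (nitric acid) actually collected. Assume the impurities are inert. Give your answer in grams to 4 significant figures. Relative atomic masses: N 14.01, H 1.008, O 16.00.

770.1 g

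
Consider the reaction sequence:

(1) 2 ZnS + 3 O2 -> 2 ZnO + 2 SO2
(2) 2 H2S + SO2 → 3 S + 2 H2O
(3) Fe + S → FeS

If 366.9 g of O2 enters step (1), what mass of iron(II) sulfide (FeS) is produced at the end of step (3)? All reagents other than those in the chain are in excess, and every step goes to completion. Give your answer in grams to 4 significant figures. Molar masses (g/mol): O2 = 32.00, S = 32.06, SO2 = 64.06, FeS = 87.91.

n(O2) = 366.9 / 32.00 = 11.466 mol.
Reaction (1): O2→SO2 ratio 3:2 ⇒ n(SO2) = 7.6437 mol.
Reaction (2): SO2→S ratio 1:3 ⇒ n(S) = 22.931 mol.
Reaction (3): S→FeS ratio 1:1 ⇒ n(FeS) = 22.931 mol.
Mass of FeS = 22.931 × 87.91 = 2015.9 g.

2016 g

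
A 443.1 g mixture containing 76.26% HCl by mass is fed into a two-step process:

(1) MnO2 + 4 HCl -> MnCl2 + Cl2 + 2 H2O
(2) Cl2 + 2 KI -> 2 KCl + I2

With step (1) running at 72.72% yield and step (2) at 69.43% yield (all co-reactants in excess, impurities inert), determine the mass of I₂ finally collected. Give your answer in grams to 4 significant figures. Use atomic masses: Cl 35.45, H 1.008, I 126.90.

Pure HCl = 443.1 × 0.7626 = 337.91 g.
M(HCl) = 1.008 + 35.45 = 36.458 g/mol.
M(I2) = 2(126.90) = 253.80 g/mol.
n(HCl) = 337.91 / 36.458 = 9.2684 mol.
Step 1 (HCl:Cl2 = 4:1): theoretical n(Cl2) = 2.3171 mol; at 72.72% yield, n(Cl2) = 1.6850 mol.
Step 2 (Cl2:I2 = 1:1): theoretical n(I2) = 1.6850 mol, so theoretical mass = 1.6850 × 253.80 = 427.65 g.
At 69.43% yield, actual mass of I2 = 427.65 × 0.6943 = 296.92 g.

296.9 g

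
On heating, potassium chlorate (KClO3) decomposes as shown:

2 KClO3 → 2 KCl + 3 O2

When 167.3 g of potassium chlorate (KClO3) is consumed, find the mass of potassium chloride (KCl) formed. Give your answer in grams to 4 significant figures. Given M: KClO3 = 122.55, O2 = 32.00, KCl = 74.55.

n(KClO3) = 167.30 g / 122.55 g/mol = 1.3652 mol.
From the equation the KClO3:KCl mole ratio is 2:2, so n(KCl) = 1.3652 × 2/2 = 1.3652 mol.
Mass of KCl = 1.3652 mol × 74.55 g/mol = 101.77 g.

101.8 g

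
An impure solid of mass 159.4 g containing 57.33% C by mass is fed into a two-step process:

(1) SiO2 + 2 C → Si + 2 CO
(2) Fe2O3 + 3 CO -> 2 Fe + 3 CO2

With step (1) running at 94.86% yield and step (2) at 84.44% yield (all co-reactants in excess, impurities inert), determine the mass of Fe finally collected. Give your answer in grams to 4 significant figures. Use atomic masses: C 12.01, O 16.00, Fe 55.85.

226.9 g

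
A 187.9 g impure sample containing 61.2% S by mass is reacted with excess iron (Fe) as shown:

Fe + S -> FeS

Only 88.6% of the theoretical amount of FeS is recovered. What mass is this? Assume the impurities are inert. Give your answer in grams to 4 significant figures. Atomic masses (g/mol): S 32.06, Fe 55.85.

279.4 g

Pure S available = 187.9 g × 0.612 = 114.99 g.
M(S) = 32.06 g/mol.
M(FeS) = 55.85 + 32.06 = 87.91 g/mol.
n(S) = 114.99 g / 32.06 g/mol = 3.5869 mol.
From the equation the S:FeS mole ratio is 1:1, so n(FeS) = 3.5869 × 1/1 = 3.5869 mol.
Mass of FeS = 3.5869 mol × 87.91 g/mol = 315.32 g.
Actual mass collected = 315.32 g × 0.886 = 279.37 g.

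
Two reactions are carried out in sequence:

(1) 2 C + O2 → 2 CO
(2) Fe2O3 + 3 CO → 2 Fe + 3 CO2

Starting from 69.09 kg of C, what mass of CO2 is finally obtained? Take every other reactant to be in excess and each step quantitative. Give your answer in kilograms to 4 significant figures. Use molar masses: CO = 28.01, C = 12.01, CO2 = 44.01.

253.2 kg

69.09 kg = 69090 g.
n(C) = 69090 / 12.01 = 5752.7 mol.
Step 1 gives a 2:2 ratio of C to CO, so n(CO) = 5752.7 mol.
In step 2 the CO:CO2 ratio is 3:3, so n(CO2) = 5752.7 mol.
Mass of CO2 = 5752.7 × 44.01 = 253180 g = 253.2 kg.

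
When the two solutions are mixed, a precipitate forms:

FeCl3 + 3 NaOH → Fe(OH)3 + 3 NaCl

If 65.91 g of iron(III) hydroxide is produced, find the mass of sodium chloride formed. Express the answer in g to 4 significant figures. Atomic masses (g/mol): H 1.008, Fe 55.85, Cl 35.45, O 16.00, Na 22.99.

108.1 g

M(Fe(OH)3) = 55.85 + 3(16.00) + 3(1.008) = 106.874 g/mol.
M(NaCl) = 22.99 + 35.45 = 58.44 g/mol.
n(Fe(OH)3) = 65.910 g / 106.874 g/mol = 0.61671 mol.
From the equation the Fe(OH)3:NaCl mole ratio is 1:3, so n(NaCl) = 0.61671 × 3/1 = 1.8501 mol.
Mass of NaCl = 1.8501 mol × 58.44 g/mol = 108.12 g.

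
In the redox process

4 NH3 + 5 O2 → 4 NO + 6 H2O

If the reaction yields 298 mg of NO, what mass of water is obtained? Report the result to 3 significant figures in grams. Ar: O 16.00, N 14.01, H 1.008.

M(NO) = 14.01 + 16.00 = 30.01 g/mol.
M(H2O) = 2(1.008) + 16.00 = 18.016 g/mol.
Convert: 298 mg = 0.2980 g.
n(NO) = 0.2980 g / 30.01 g/mol = 0.009930 mol.
From the equation the NO:H2O mole ratio is 4:6, so n(H2O) = 0.009930 × 6/4 = 0.01490 mol.
Mass of H2O = 0.01490 mol × 18.016 g/mol = 0.2683 g.

0.268 g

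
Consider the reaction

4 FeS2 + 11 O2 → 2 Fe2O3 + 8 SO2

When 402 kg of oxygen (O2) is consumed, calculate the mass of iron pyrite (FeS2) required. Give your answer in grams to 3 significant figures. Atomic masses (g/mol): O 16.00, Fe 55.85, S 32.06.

548000 g

M(O2) = 2(16.00) = 32.00 g/mol.
M(FeS2) = 55.85 + 2(32.06) = 119.97 g/mol.
Convert: 402 kg = 402000 g.
n(O2) = 402000 g / 32.00 g/mol = 12560 mol.
From the equation the O2:FeS2 mole ratio is 11:4, so n(FeS2) = 12560 × 4/11 = 4568 mol.
Mass of FeS2 = 4568 mol × 119.97 g/mol = 548000 g.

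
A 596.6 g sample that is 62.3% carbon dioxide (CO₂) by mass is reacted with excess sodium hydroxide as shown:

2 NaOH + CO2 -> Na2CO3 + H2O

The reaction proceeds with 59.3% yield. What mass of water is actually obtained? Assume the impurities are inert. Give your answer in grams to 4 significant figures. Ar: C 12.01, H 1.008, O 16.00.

Pure CO2 available = 596.6 g × 0.623 = 371.68 g.
M(CO2) = 12.01 + 2(16.00) = 44.01 g/mol.
M(H2O) = 2(1.008) + 16.00 = 18.016 g/mol.
n(CO2) = 371.68 g / 44.01 g/mol = 8.4454 mol.
From the equation the CO2:H2O mole ratio is 1:1, so n(H2O) = 8.4454 × 1/1 = 8.4454 mol.
Mass of H2O = 8.4454 mol × 18.016 g/mol = 152.15 g.
Actual mass collected = 152.15 g × 0.593 = 90.226 g.

90.23 g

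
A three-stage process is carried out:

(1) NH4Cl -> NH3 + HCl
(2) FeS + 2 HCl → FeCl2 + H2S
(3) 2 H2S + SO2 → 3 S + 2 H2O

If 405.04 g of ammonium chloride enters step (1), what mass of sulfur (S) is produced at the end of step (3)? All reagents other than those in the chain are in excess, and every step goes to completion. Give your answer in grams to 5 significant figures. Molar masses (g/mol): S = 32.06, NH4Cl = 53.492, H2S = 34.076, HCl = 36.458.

n(NH4Cl) = 405.04 / 53.492 = 7.57197 mol.
Reaction (1): NH4Cl→HCl ratio 1:1 ⇒ n(HCl) = 7.57197 mol.
Reaction (2): HCl→H2S ratio 2:1 ⇒ n(H2S) = 3.78599 mol.
Reaction (3): H2S→S ratio 2:3 ⇒ n(S) = 5.67898 mol.
Mass of S = 5.67898 × 32.06 = 182.068 g.

182.07 g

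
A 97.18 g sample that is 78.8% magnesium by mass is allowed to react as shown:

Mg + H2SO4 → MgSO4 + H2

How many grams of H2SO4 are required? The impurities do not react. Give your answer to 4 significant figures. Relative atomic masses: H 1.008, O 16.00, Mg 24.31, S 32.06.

308.9 g

Mass of pure Mg = 97.18 g × 0.788 = 76.578 g.
M(Mg) = 24.31 g/mol.
M(H2SO4) = 2(1.008) + 32.06 + 4(16.00) = 98.076 g/mol.
n(Mg) = 76.578 g / 24.31 g/mol = 3.1501 mol.
From the equation the Mg:H2SO4 mole ratio is 1:1, so n(H2SO4) = 3.1501 × 1/1 = 3.1501 mol.
Mass of H2SO4 = 3.1501 mol × 98.076 g/mol = 308.94 g.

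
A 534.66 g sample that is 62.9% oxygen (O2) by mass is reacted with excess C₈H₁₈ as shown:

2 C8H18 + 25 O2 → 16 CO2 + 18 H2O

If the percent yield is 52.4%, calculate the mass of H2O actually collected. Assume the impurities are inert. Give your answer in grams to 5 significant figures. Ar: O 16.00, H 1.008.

Pure O2 available = 534.66 g × 0.629 = 336.301 g.
M(O2) = 2(16.00) = 32.00 g/mol.
M(H2O) = 2(1.008) + 16.00 = 18.016 g/mol.
n(O2) = 336.301 g / 32.00 g/mol = 10.5094 mol.
From the equation the O2:H2O mole ratio is 25:18, so n(H2O) = 10.5094 × 18/25 = 7.56678 mol.
Mass of H2O = 7.56678 mol × 18.016 g/mol = 136.323 g.
Actual mass collected = 136.323 g × 0.524 = 71.4333 g.

71.433 g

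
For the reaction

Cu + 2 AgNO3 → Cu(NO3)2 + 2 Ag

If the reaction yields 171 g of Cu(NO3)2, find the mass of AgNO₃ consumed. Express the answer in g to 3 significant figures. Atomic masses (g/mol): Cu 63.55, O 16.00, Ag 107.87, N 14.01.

M(Cu(NO3)2) = 63.55 + 2(14.01) + 6(16.00) = 187.57 g/mol.
M(AgNO3) = 107.87 + 14.01 + 3(16.00) = 169.88 g/mol.
n(Cu(NO3)2) = 171.0 g / 187.57 g/mol = 0.9117 mol.
From the equation the Cu(NO3)2:AgNO3 mole ratio is 1:2, so n(AgNO3) = 0.9117 × 2/1 = 1.823 mol.
Mass of AgNO3 = 1.823 mol × 169.88 g/mol = 309.7 g.

310 g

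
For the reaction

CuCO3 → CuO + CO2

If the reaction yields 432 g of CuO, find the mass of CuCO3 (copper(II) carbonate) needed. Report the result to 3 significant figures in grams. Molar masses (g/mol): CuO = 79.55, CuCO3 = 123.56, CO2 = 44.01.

671 g

n(CuO) = 432.0 g / 79.55 g/mol = 5.431 mol.
From the equation the CuO:CuCO3 mole ratio is 1:1, so n(CuCO3) = 5.431 × 1/1 = 5.431 mol.
Mass of CuCO3 = 5.431 mol × 123.56 g/mol = 671.0 g.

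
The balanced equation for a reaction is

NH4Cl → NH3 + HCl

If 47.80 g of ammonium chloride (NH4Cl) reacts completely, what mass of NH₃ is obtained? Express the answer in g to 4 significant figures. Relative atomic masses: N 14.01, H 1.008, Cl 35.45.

15.22 g

M(NH4Cl) = 14.01 + 4(1.008) + 35.45 = 53.492 g/mol.
M(NH3) = 14.01 + 3(1.008) = 17.034 g/mol.
n(NH4Cl) = 47.800 g / 53.492 g/mol = 0.89359 mol.
From the equation the NH4Cl:NH3 mole ratio is 1:1, so n(NH3) = 0.89359 × 1/1 = 0.89359 mol.
Mass of NH3 = 0.89359 mol × 17.034 g/mol = 15.221 g.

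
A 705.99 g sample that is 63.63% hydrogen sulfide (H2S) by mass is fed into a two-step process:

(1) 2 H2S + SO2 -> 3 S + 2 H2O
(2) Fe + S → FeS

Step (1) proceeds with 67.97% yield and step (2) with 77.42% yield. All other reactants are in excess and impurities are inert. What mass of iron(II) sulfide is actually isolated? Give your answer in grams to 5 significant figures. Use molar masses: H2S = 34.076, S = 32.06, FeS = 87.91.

Pure H2S = 705.99 × 0.6363 = 449.221 g.
n(H2S) = 449.221 / 34.076 = 13.1829 mol.
Step 1 (H2S:S = 2:3): theoretical n(S) = 19.7744 mol; at 67.97% yield, n(S) = 13.4407 mol.
Step 2 (S:FeS = 1:1): theoretical n(FeS) = 13.4407 mol, so theoretical mass = 13.4407 × 87.91 = 1181.57 g.
At 77.42% yield, actual mass of FeS = 1181.57 × 0.7742 = 914.770 g.

914.77 g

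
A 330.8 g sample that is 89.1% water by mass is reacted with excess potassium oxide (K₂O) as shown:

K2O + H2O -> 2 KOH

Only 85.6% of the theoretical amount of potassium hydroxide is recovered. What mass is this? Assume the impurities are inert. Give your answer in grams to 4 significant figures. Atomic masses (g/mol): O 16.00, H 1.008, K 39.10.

1571 g

Pure H2O available = 330.8 g × 0.891 = 294.74 g.
M(H2O) = 2(1.008) + 16.00 = 18.016 g/mol.
M(KOH) = 39.10 + 16.00 + 1.008 = 56.108 g/mol.
n(H2O) = 294.74 g / 18.016 g/mol = 16.360 mol.
From the equation the H2O:KOH mole ratio is 1:2, so n(KOH) = 16.360 × 2/1 = 32.720 mol.
Mass of KOH = 32.720 mol × 56.108 g/mol = 1835.9 g.
Actual mass collected = 1835.9 g × 0.856 = 1571.5 g.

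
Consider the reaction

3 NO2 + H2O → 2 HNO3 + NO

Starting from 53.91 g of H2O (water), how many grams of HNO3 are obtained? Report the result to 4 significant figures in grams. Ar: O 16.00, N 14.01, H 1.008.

M(H2O) = 2(1.008) + 16.00 = 18.016 g/mol.
M(HNO3) = 1.008 + 14.01 + 3(16.00) = 63.018 g/mol.
n(H2O) = 53.910 g / 18.016 g/mol = 2.9923 mol.
From the equation the H2O:HNO3 mole ratio is 1:2, so n(HNO3) = 2.9923 × 2/1 = 5.9847 mol.
Mass of HNO3 = 5.9847 mol × 63.018 g/mol = 377.14 g.

377.1 g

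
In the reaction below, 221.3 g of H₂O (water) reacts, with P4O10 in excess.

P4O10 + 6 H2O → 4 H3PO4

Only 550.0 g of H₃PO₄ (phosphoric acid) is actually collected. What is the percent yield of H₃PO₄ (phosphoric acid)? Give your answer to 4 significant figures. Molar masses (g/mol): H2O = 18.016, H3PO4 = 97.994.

n(H2O) = 221.30 g / 18.016 g/mol = 12.284 mol.
From the equation the H2O:H3PO4 mole ratio is 6:4, so n(H3PO4) = 12.284 × 4/6 = 8.1890 mol.
Mass of H3PO4 = 8.1890 mol × 97.994 g/mol = 802.47 g.
This is the theoretical yield. Percent yield = 550.0 g / 802.47 g × 100% = 68.538%.

68.54 %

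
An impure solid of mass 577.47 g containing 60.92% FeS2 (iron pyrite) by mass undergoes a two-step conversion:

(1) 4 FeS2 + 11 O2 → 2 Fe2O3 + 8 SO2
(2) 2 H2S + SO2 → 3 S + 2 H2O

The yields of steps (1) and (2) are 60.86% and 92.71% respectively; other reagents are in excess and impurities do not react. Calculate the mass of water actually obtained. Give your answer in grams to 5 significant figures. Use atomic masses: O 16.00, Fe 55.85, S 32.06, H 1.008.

119.23 g

Pure FeS2 = 577.47 × 0.6092 = 351.795 g.
M(FeS2) = 55.85 + 2(32.06) = 119.97 g/mol.
M(H2O) = 2(1.008) + 16.00 = 18.016 g/mol.
n(FeS2) = 351.795 / 119.97 = 2.93236 mol.
Step 1 (FeS2:SO2 = 4:8): theoretical n(SO2) = 5.86471 mol; at 60.86% yield, n(SO2) = 3.56926 mol.
Step 2 (SO2:H2O = 1:2): theoretical n(H2O) = 7.13853 mol, so theoretical mass = 7.13853 × 18.016 = 128.608 g.
At 92.71% yield, actual mass of H2O = 128.608 × 0.9271 = 119.232 g.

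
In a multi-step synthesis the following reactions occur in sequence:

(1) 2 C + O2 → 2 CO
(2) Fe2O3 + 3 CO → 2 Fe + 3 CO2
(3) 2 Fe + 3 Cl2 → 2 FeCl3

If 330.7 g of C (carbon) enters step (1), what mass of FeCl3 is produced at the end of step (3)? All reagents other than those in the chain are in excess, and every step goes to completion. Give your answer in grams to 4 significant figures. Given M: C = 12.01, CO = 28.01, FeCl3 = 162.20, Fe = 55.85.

n(C) = 330.7 / 12.01 = 27.535 mol.
Reaction (1): C→CO ratio 2:2 ⇒ n(CO) = 27.535 mol.
Reaction (2): CO→Fe ratio 3:2 ⇒ n(Fe) = 18.357 mol.
Reaction (3): Fe→FeCl3 ratio 2:2 ⇒ n(FeCl3) = 18.357 mol.
Mass of FeCl3 = 18.357 × 162.20 = 2977.5 g.

2977 g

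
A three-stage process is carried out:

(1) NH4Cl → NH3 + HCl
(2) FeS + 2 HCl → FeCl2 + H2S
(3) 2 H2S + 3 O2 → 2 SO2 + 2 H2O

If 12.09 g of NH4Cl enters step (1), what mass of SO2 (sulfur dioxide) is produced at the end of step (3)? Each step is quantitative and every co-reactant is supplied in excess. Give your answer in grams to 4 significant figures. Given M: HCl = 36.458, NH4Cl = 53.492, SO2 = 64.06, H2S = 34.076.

n(NH4Cl) = 12.09 / 53.492 = 0.22602 mol.
Reaction (1): NH4Cl→HCl ratio 1:1 ⇒ n(HCl) = 0.22602 mol.
Reaction (2): HCl→H2S ratio 2:1 ⇒ n(H2S) = 0.11301 mol.
Reaction (3): H2S→SO2 ratio 2:2 ⇒ n(SO2) = 0.11301 mol.
Mass of SO2 = 0.11301 × 64.06 = 7.2393 g.

7.239 g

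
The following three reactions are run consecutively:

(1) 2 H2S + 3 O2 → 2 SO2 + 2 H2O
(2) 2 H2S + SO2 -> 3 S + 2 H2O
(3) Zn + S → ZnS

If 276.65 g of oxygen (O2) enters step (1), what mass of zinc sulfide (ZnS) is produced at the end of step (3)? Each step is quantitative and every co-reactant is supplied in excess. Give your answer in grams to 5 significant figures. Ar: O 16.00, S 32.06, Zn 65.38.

M(O2) = 2(16.00) = 32.00 g/mol.
M(ZnS) = 65.38 + 32.06 = 97.44 g/mol.
n(O2) = 276.65 / 32.00 = 8.64531 mol.
Reaction (1): O2→SO2 ratio 3:2 ⇒ n(SO2) = 5.76354 mol.
Reaction (2): SO2→S ratio 1:3 ⇒ n(S) = 17.2906 mol.
Reaction (3): S→ZnS ratio 1:1 ⇒ n(ZnS) = 17.2906 mol.
Mass of ZnS = 17.2906 × 97.44 = 1684.80 g.

1684.8 g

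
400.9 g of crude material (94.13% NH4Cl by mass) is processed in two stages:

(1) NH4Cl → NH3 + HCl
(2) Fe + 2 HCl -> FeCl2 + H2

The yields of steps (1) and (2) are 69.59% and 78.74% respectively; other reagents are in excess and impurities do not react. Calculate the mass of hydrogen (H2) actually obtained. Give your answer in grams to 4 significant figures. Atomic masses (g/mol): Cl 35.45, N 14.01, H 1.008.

Pure NH4Cl = 400.9 × 0.9413 = 377.37 g.
M(NH4Cl) = 14.01 + 4(1.008) + 35.45 = 53.492 g/mol.
M(H2) = 2(1.008) = 2.016 g/mol.
n(NH4Cl) = 377.37 / 53.492 = 7.0546 mol.
Step 1 (NH4Cl:HCl = 1:1): theoretical n(HCl) = 7.0546 mol; at 69.59% yield, n(HCl) = 4.9093 mol.
Step 2 (HCl:H2 = 2:1): theoretical n(H2) = 2.4547 mol, so theoretical mass = 2.4547 × 2.016 = 4.9486 g.
At 78.74% yield, actual mass of H2 = 4.9486 × 0.7874 = 3.8965 g.

3.897 g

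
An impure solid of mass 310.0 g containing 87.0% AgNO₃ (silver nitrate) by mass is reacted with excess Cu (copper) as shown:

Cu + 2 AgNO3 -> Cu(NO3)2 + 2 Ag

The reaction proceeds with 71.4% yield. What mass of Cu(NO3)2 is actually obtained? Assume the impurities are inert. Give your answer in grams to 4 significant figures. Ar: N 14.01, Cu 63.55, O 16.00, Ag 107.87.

Pure AgNO3 available = 310.0 g × 0.870 = 269.70 g.
M(AgNO3) = 107.87 + 14.01 + 3(16.00) = 169.88 g/mol.
M(Cu(NO3)2) = 63.55 + 2(14.01) + 6(16.00) = 187.57 g/mol.
n(AgNO3) = 269.70 g / 169.88 g/mol = 1.5876 mol.
From the equation the AgNO3:Cu(NO3)2 mole ratio is 2:1, so n(Cu(NO3)2) = 1.5876 × 1/2 = 0.79380 mol.
Mass of Cu(NO3)2 = 0.79380 mol × 187.57 g/mol = 148.89 g.
Actual mass collected = 148.89 g × 0.714 = 106.31 g.

106.3 g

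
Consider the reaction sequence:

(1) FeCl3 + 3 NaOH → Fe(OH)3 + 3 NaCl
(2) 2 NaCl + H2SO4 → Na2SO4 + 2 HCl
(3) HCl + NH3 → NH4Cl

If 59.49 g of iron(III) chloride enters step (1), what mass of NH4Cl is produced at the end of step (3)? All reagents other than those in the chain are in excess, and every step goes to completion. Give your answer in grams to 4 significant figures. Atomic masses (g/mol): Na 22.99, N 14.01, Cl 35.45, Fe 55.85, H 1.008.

M(FeCl3) = 55.85 + 3(35.45) = 162.20 g/mol.
M(NH4Cl) = 14.01 + 4(1.008) + 35.45 = 53.492 g/mol.
n(FeCl3) = 59.49 / 162.20 = 0.36677 mol.
Reaction (1): FeCl3→NaCl ratio 1:3 ⇒ n(NaCl) = 1.1003 mol.
Reaction (2): NaCl→HCl ratio 2:2 ⇒ n(HCl) = 1.1003 mol.
Reaction (3): HCl→NH4Cl ratio 1:1 ⇒ n(NH4Cl) = 1.1003 mol.
Mass of NH4Cl = 1.1003 × 53.492 = 58.858 g.

58.86 g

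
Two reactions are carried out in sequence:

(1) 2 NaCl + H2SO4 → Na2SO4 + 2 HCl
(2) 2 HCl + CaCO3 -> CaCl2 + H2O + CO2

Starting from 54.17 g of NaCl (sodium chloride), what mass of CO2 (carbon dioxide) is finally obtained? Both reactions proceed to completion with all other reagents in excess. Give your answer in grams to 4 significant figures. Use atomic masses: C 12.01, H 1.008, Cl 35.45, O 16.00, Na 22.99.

20.40 g

M(NaCl) = 22.99 + 35.45 = 58.44 g/mol.
M(CO2) = 12.01 + 2(16.00) = 44.01 g/mol.
n(NaCl) = 54.170 / 58.44 = 0.92693 mol.
Step 1 gives a 2:2 ratio of NaCl to HCl, so n(HCl) = 0.92693 mol.
In step 2 the HCl:CO2 ratio is 2:1, so n(CO2) = 0.46347 mol.
Mass of CO2 = 0.46347 × 44.01 = 20.397 g.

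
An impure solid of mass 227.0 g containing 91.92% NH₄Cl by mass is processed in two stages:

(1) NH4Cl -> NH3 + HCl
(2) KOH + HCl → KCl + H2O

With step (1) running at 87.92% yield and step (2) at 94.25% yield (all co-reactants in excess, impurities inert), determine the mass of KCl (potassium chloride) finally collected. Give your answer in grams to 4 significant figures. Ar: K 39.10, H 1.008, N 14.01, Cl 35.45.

Pure NH4Cl = 227.0 × 0.9192 = 208.66 g.
M(NH4Cl) = 14.01 + 4(1.008) + 35.45 = 53.492 g/mol.
M(KCl) = 39.10 + 35.45 = 74.55 g/mol.
n(NH4Cl) = 208.66 / 53.492 = 3.9007 mol.
Step 1 (NH4Cl:HCl = 1:1): theoretical n(HCl) = 3.9007 mol; at 87.92% yield, n(HCl) = 3.4295 mol.
Step 2 (HCl:KCl = 1:1): theoretical n(KCl) = 3.4295 mol, so theoretical mass = 3.4295 × 74.55 = 255.67 g.
At 94.25% yield, actual mass of KCl = 255.67 × 0.9425 = 240.97 g.

241.0 g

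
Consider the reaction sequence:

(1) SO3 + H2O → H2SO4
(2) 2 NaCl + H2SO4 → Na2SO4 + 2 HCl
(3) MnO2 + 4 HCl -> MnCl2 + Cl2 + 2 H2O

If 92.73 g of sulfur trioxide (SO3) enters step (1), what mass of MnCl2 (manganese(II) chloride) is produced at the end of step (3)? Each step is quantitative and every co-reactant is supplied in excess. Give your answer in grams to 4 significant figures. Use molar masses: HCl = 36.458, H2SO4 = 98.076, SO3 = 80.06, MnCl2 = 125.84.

72.88 g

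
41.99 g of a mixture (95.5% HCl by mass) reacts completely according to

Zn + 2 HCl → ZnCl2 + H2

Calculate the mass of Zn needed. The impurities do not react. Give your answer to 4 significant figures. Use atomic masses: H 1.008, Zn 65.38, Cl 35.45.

35.96 g

Mass of pure HCl = 41.99 g × 0.955 = 40.100 g.
M(HCl) = 1.008 + 35.45 = 36.458 g/mol.
M(Zn) = 65.38 g/mol.
n(HCl) = 40.100 g / 36.458 g/mol = 1.0999 mol.
From the equation the HCl:Zn mole ratio is 2:1, so n(Zn) = 1.0999 × 1/2 = 0.54995 mol.
Mass of Zn = 0.54995 mol × 65.38 g/mol = 35.956 g.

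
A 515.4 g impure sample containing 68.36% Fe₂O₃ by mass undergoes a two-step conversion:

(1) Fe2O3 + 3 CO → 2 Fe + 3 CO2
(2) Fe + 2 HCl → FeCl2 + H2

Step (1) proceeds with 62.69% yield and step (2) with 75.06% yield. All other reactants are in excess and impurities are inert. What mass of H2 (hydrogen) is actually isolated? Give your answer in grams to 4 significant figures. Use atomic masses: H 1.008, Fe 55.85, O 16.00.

4.186 g

Pure Fe2O3 = 515.4 × 0.6836 = 352.33 g.
M(Fe2O3) = 2(55.85) + 3(16.00) = 159.70 g/mol.
M(H2) = 2(1.008) = 2.016 g/mol.
n(Fe2O3) = 352.33 / 159.70 = 2.2062 mol.
Step 1 (Fe2O3:Fe = 1:2): theoretical n(Fe) = 4.4124 mol; at 62.69% yield, n(Fe) = 2.7661 mol.
Step 2 (Fe:H2 = 1:1): theoretical n(H2) = 2.7661 mol, so theoretical mass = 2.7661 × 2.016 = 5.5765 g.
At 75.06% yield, actual mass of H2 = 5.5765 × 0.7506 = 4.1857 g.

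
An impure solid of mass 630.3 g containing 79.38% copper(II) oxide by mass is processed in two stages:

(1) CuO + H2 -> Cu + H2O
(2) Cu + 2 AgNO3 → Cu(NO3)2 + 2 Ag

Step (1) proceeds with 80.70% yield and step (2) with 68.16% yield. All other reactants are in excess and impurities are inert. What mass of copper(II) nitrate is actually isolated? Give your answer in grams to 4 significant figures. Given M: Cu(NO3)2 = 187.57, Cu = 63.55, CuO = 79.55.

648.9 g

Pure CuO = 630.3 × 0.7938 = 500.33 g.
n(CuO) = 500.33 / 79.55 = 6.2895 mol.
Step 1 (CuO:Cu = 1:1): theoretical n(Cu) = 6.2895 mol; at 80.70% yield, n(Cu) = 5.0757 mol.
Step 2 (Cu:Cu(NO3)2 = 1:1): theoretical n(Cu(NO3)2) = 5.0757 mol, so theoretical mass = 5.0757 × 187.57 = 952.04 g.
At 68.16% yield, actual mass of Cu(NO3)2 = 952.04 × 0.6816 = 648.91 g.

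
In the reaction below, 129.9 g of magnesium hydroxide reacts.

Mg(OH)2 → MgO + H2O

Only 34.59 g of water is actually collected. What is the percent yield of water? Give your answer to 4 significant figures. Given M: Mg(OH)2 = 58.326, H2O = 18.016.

n(Mg(OH)2) = 129.90 g / 58.326 g/mol = 2.2271 mol.
From the equation the Mg(OH)2:H2O mole ratio is 1:1, so n(H2O) = 2.2271 × 1/1 = 2.2271 mol.
Mass of H2O = 2.2271 mol × 18.016 g/mol = 40.124 g.
This is the theoretical yield. Percent yield = 34.59 g / 40.124 g × 100% = 86.208%.

86.21 %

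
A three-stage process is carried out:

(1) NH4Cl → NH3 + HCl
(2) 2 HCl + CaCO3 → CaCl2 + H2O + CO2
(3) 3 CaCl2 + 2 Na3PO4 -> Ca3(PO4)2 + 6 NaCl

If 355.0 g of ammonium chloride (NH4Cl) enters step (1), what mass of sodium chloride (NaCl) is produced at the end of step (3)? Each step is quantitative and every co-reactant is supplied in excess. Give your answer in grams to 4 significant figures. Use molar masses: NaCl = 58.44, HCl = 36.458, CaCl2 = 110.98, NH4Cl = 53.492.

n(NH4Cl) = 355.0 / 53.492 = 6.6365 mol.
Reaction (1): NH4Cl→HCl ratio 1:1 ⇒ n(HCl) = 6.6365 mol.
Reaction (2): HCl→CaCl2 ratio 2:1 ⇒ n(CaCl2) = 3.3183 mol.
Reaction (3): CaCl2→NaCl ratio 3:6 ⇒ n(NaCl) = 6.6365 mol.
Mass of NaCl = 6.6365 × 58.44 = 387.84 g.

387.8 g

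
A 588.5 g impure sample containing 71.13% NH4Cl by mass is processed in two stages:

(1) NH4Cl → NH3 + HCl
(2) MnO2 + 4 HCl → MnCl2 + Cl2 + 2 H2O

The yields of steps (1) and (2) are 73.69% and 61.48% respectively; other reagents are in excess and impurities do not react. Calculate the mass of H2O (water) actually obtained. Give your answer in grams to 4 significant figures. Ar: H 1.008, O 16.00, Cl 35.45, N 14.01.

31.94 g

Pure NH4Cl = 588.5 × 0.7113 = 418.60 g.
M(NH4Cl) = 14.01 + 4(1.008) + 35.45 = 53.492 g/mol.
M(H2O) = 2(1.008) + 16.00 = 18.016 g/mol.
n(NH4Cl) = 418.60 / 53.492 = 7.8255 mol.
Step 1 (NH4Cl:HCl = 1:1): theoretical n(HCl) = 7.8255 mol; at 73.69% yield, n(HCl) = 5.7666 mol.
Step 2 (HCl:H2O = 4:2): theoretical n(H2O) = 2.8833 mol, so theoretical mass = 2.8833 × 18.016 = 51.945 g.
At 61.48% yield, actual mass of H2O = 51.945 × 0.6148 = 31.936 g.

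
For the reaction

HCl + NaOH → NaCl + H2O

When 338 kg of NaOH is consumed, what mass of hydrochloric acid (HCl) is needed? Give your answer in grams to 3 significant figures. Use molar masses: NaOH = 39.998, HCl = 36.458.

308000 g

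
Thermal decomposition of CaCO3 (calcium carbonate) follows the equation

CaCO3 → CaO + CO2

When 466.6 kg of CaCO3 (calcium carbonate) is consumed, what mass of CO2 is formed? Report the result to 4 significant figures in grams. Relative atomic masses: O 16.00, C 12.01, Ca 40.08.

M(CaCO3) = 40.08 + 12.01 + 3(16.00) = 100.09 g/mol.
M(CO2) = 12.01 + 2(16.00) = 44.01 g/mol.
Convert: 466.6 kg = 466600 g.
n(CaCO3) = 466600 g / 100.09 g/mol = 4661.8 mol.
From the equation the CaCO3:CO2 mole ratio is 1:1, so n(CO2) = 4661.8 × 1/1 = 4661.8 mol.
Mass of CO2 = 4661.8 mol × 44.01 g/mol = 205170 g.

205200 g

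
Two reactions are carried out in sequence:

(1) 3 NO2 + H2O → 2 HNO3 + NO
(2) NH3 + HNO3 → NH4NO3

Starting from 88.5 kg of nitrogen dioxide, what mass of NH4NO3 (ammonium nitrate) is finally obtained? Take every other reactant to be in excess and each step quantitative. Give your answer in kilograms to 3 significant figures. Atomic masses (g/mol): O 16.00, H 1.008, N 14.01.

103 kg

M(NO2) = 14.01 + 2(16.00) = 46.01 g/mol.
M(NH4NO3) = 2(14.01) + 4(1.008) + 3(16.00) = 80.052 g/mol.
88.5 kg = 88500 g.
n(NO2) = 88500 / 46.01 = 1923 mol.
Step 1 gives a 3:2 ratio of NO2 to HNO3, so n(HNO3) = 1282 mol.
In step 2 the HNO3:NH4NO3 ratio is 1:1, so n(NH4NO3) = 1282 mol.
Mass of NH4NO3 = 1282 × 80.052 = 102700 g = 103 kg.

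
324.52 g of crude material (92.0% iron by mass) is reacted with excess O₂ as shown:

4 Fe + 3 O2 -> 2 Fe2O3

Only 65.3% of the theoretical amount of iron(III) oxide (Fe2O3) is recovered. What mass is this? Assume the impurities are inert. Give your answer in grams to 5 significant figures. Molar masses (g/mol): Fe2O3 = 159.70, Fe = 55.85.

Pure Fe available = 324.52 g × 0.920 = 298.558 g.
n(Fe) = 298.558 g / 55.85 g/mol = 5.34572 mol.
From the equation the Fe:Fe2O3 mole ratio is 4:2, so n(Fe2O3) = 5.34572 × 2/4 = 2.67286 mol.
Mass of Fe2O3 = 2.67286 mol × 159.70 g/mol = 426.856 g.
Actual mass collected = 426.856 g × 0.653 = 278.737 g.

278.74 g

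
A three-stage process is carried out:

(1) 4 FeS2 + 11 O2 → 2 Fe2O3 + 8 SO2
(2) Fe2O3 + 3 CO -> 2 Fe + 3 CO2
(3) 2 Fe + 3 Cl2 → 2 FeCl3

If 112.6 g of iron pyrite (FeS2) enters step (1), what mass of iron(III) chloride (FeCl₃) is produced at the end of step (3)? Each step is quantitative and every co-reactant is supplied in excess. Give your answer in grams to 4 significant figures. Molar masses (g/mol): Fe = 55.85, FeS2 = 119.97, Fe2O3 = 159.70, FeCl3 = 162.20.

152.2 g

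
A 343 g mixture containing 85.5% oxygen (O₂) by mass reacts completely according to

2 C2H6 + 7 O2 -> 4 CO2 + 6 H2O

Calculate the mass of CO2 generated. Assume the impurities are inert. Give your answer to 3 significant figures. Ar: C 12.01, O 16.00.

Mass of pure O2 = 343 g × 0.855 = 293.3 g.
M(O2) = 2(16.00) = 32.00 g/mol.
M(CO2) = 12.01 + 2(16.00) = 44.01 g/mol.
n(O2) = 293.3 g / 32.00 g/mol = 9.165 mol.
From the equation the O2:CO2 mole ratio is 7:4, so n(CO2) = 9.165 × 4/7 = 5.237 mol.
Mass of CO2 = 5.237 mol × 44.01 g/mol = 230.5 g.

230 g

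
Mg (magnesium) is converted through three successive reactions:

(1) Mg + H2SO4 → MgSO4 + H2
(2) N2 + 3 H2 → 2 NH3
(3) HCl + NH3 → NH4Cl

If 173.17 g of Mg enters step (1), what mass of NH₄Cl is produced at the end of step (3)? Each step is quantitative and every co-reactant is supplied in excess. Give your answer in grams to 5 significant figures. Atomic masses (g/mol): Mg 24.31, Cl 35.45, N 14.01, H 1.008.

M(Mg) = 24.31 g/mol.
M(NH4Cl) = 14.01 + 4(1.008) + 35.45 = 53.492 g/mol.
n(Mg) = 173.17 / 24.31 = 7.12341 mol.
Reaction (1): Mg→H2 ratio 1:1 ⇒ n(H2) = 7.12341 mol.
Reaction (2): H2→NH3 ratio 3:2 ⇒ n(NH3) = 4.74894 mol.
Reaction (3): NH3→NH4Cl ratio 1:1 ⇒ n(NH4Cl) = 4.74894 mol.
Mass of NH4Cl = 4.74894 × 53.492 = 254.030 g.

254.03 g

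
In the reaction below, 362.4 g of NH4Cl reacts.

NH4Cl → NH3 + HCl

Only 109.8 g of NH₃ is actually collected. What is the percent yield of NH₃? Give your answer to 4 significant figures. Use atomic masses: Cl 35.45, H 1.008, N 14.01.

95.15 %

M(NH4Cl) = 14.01 + 4(1.008) + 35.45 = 53.492 g/mol.
M(NH3) = 14.01 + 3(1.008) = 17.034 g/mol.
n(NH4Cl) = 362.40 g / 53.492 g/mol = 6.7748 mol.
From the equation the NH4Cl:NH3 mole ratio is 1:1, so n(NH3) = 6.7748 × 1/1 = 6.7748 mol.
Mass of NH3 = 6.7748 mol × 17.034 g/mol = 115.40 g.
This is the theoretical yield. Percent yield = 109.8 g / 115.40 g × 100% = 95.145%.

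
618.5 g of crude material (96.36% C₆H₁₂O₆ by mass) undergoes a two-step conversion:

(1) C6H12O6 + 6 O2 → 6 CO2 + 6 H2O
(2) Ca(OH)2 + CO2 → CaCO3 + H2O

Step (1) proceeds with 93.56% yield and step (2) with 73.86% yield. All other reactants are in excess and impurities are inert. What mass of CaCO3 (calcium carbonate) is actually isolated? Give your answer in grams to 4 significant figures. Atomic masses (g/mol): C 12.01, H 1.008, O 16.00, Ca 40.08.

1373 g

Pure C6H12O6 = 618.5 × 0.9636 = 595.99 g.
M(C6H12O6) = 6(12.01) + 12(1.008) + 6(16.00) = 180.156 g/mol.
M(CaCO3) = 40.08 + 12.01 + 3(16.00) = 100.09 g/mol.
n(C6H12O6) = 595.99 / 180.156 = 3.3082 mol.
Step 1 (C6H12O6:CO2 = 1:6): theoretical n(CO2) = 19.849 mol; at 93.56% yield, n(CO2) = 18.571 mol.
Step 2 (CO2:CaCO3 = 1:1): theoretical n(CaCO3) = 18.571 mol, so theoretical mass = 18.571 × 100.09 = 1858.7 g.
At 73.86% yield, actual mass of CaCO3 = 1858.7 × 0.7386 = 1372.9 g.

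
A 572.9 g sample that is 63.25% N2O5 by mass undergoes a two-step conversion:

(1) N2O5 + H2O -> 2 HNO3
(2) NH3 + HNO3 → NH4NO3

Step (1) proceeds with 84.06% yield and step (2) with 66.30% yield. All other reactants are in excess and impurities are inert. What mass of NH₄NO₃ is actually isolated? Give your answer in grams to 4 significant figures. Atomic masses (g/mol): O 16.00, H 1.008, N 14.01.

299.3 g

Pure N2O5 = 572.9 × 0.6325 = 362.36 g.
M(N2O5) = 2(14.01) + 5(16.00) = 108.02 g/mol.
M(NH4NO3) = 2(14.01) + 4(1.008) + 3(16.00) = 80.052 g/mol.
n(N2O5) = 362.36 / 108.02 = 3.3546 mol.
Step 1 (N2O5:HNO3 = 1:2): theoretical n(HNO3) = 6.7091 mol; at 84.06% yield, n(HNO3) = 5.6397 mol.
Step 2 (HNO3:NH4NO3 = 1:1): theoretical n(NH4NO3) = 5.6397 mol, so theoretical mass = 5.6397 × 80.052 = 451.47 g.
At 66.30% yield, actual mass of NH4NO3 = 451.47 × 0.6630 = 299.32 g.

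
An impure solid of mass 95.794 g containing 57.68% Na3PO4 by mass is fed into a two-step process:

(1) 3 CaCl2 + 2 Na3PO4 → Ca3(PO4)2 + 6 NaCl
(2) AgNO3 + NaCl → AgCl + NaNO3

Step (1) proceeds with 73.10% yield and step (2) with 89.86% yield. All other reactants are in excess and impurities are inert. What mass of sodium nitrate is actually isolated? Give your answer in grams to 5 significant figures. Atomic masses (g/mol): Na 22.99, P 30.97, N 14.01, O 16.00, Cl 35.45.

Pure Na3PO4 = 95.794 × 0.5768 = 55.2540 g.
M(Na3PO4) = 3(22.99) + 30.97 + 4(16.00) = 163.94 g/mol.
M(NaNO3) = 22.99 + 14.01 + 3(16.00) = 85.00 g/mol.
n(Na3PO4) = 55.2540 / 163.94 = 0.337038 mol.
Step 1 (Na3PO4:NaCl = 2:6): theoretical n(NaCl) = 1.01111 mol; at 73.10% yield, n(NaCl) = 0.739124 mol.
Step 2 (NaCl:NaNO3 = 1:1): theoretical n(NaNO3) = 0.739124 mol, so theoretical mass = 0.739124 × 85.00 = 62.8255 g.
At 89.86% yield, actual mass of NaNO3 = 62.8255 × 0.8986 = 56.4550 g.

56.455 g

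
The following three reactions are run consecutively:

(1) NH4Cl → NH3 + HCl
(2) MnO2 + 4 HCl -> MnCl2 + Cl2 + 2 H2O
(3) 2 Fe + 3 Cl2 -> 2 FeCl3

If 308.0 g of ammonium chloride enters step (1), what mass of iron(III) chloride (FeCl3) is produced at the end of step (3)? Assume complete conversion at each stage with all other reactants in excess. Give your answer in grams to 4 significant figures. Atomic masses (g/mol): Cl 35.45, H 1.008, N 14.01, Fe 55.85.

155.7 g

M(NH4Cl) = 14.01 + 4(1.008) + 35.45 = 53.492 g/mol.
M(FeCl3) = 55.85 + 3(35.45) = 162.20 g/mol.
n(NH4Cl) = 308.0 / 53.492 = 5.7579 mol.
Reaction (1): NH4Cl→HCl ratio 1:1 ⇒ n(HCl) = 5.7579 mol.
Reaction (2): HCl→Cl2 ratio 4:1 ⇒ n(Cl2) = 1.4395 mol.
Reaction (3): Cl2→FeCl3 ratio 3:2 ⇒ n(FeCl3) = 0.95965 mol.
Mass of FeCl3 = 0.95965 × 162.20 = 155.65 g.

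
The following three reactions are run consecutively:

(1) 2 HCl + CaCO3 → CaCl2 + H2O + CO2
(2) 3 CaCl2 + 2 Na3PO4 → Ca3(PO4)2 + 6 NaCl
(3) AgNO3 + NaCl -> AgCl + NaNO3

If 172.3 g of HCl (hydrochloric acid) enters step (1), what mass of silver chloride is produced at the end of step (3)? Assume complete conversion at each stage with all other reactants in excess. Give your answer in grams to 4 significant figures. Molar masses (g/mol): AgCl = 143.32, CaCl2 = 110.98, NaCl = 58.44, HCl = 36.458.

677.3 g

n(HCl) = 172.3 / 36.458 = 4.7260 mol.
Reaction (1): HCl→CaCl2 ratio 2:1 ⇒ n(CaCl2) = 2.3630 mol.
Reaction (2): CaCl2→NaCl ratio 3:6 ⇒ n(NaCl) = 4.7260 mol.
Reaction (3): NaCl→AgCl ratio 1:1 ⇒ n(AgCl) = 4.7260 mol.
Mass of AgCl = 4.7260 × 143.32 = 677.33 g.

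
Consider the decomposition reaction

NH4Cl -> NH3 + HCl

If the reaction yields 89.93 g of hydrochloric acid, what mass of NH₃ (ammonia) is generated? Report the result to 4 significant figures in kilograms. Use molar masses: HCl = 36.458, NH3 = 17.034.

n(HCl) = 89.930 g / 36.458 g/mol = 2.4667 mol.
From the equation the HCl:NH3 mole ratio is 1:1, so n(NH3) = 2.4667 × 1/1 = 2.4667 mol.
Mass of NH3 = 2.4667 mol × 17.034 g/mol = 42.017 g.
Converting to kg: 42.017 g = 0.04202 kg.

0.04202 kg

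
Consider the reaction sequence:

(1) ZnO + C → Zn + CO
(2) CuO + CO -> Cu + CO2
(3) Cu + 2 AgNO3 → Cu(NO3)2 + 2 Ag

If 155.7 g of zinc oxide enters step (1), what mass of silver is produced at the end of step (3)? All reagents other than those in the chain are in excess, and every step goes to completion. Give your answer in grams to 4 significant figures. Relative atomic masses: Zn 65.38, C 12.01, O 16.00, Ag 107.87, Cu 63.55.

M(ZnO) = 65.38 + 16.00 = 81.38 g/mol.
M(Ag) = 107.87 g/mol.
n(ZnO) = 155.7 / 81.38 = 1.9132 mol.
Reaction (1): ZnO→CO ratio 1:1 ⇒ n(CO) = 1.9132 mol.
Reaction (2): CO→Cu ratio 1:1 ⇒ n(Cu) = 1.9132 mol.
Reaction (3): Cu→Ag ratio 1:2 ⇒ n(Ag) = 3.8265 mol.
Mass of Ag = 3.8265 × 107.87 = 412.76 g.

412.8 g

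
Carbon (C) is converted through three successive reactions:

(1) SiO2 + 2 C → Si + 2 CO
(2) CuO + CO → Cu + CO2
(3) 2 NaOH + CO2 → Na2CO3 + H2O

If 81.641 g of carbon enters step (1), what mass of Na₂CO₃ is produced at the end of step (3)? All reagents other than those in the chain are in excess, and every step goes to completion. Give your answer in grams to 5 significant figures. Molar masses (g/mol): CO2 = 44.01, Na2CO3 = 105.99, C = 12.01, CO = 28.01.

720.49 g

n(C) = 81.641 / 12.01 = 6.79775 mol.
Reaction (1): C→CO ratio 2:2 ⇒ n(CO) = 6.79775 mol.
Reaction (2): CO→CO2 ratio 1:1 ⇒ n(CO2) = 6.79775 mol.
Reaction (3): CO2→Na2CO3 ratio 1:1 ⇒ n(Na2CO3) = 6.79775 mol.
Mass of Na2CO3 = 6.79775 × 105.99 = 720.494 g.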